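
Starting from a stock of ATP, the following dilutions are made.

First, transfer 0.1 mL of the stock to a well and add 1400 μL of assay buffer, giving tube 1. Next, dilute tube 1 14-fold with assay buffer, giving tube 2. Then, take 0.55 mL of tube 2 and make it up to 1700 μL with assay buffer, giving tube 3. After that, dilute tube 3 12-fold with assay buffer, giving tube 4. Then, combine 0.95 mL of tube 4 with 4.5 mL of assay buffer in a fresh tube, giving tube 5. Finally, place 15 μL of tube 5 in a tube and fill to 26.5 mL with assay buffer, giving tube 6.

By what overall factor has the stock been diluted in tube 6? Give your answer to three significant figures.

7.89 × 10^7

Step 1: 0.1 mL + 1400 μL = 1.5 mL total → factor 1.5/0.1 = 15
Step 2: 14-fold → factor 14
Step 3: 0.55 mL brought to 1700 μL → factor 1.7/0.55 = 3.0909
Step 4: 12-fold → factor 12
Step 5: 0.95 mL + 4.5 mL = 5.45 mL total → factor 5.45/0.95 = 5.7368
Step 6: 15 μL brought to 26.5 mL → factor 26500/15 = 1766.7
Overall dilution factor = 15 × 14 × 3.0909 × 12 × 5.7368 × 1766.7 = 7.8943 × 10^7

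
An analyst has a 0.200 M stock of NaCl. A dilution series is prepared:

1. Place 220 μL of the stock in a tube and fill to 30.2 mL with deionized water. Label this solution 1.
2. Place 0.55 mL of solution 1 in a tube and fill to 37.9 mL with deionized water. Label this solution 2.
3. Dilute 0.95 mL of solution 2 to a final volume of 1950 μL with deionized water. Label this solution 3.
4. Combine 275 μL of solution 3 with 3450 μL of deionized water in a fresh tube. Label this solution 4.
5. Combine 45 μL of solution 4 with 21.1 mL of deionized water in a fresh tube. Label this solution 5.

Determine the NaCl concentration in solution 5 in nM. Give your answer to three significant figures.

Step 1: 220 μL brought to 30.2 mL → factor 30200/220 = 137.27
Step 2: 0.55 mL brought to 37.9 mL → factor 37.9/0.55 = 68.909
Step 3: 0.95 mL brought to 1950 μL → factor 1.95/0.95 = 2.0526
Step 4: 275 μL + 3450 μL = 3725 μL total → factor 3725/275 = 13.545
Step 5: 45 μL + 21.1 mL = 21145 μL total → factor 21145/45 = 469.89
Overall dilution factor = 137.27 × 68.909 × 2.0526 × 13.545 × 469.89 = 1.2358 × 10^8
Final = 0.200 M / 1.2358 × 10^8 = 1.618 × 10^-9 M = 1.62 nM

1.62 nM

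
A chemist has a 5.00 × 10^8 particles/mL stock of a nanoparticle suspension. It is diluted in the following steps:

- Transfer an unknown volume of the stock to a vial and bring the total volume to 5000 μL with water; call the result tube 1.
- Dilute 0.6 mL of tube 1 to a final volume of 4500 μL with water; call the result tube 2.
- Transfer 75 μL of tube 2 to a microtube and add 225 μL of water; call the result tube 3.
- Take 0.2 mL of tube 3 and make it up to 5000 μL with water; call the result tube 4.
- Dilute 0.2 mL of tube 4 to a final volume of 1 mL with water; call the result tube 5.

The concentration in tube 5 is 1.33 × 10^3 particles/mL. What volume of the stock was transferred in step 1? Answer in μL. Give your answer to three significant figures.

49.9 μL

Step 1: v brought to 5000 μL → factor = 5000 μL/v
Step 2: 0.6 mL brought to 4500 μL → factor 4.5/0.6 = 7.5
Step 3: 75 μL + 225 μL = 300 μL total → factor 300/75 = 4
Step 4: 0.2 mL brought to 5000 μL → factor 5/0.2 = 25
Step 5: 0.2 mL brought to 1 mL → factor 1/0.2 = 5
Product of known-step factors = 3750
Overall factor = 5.00 × 10^8 particles/mL / (1.33 × 10^3 particles/mL) = 3.7594 × 10^5
Step-1 factor = 3.7594 × 10^5 / 3750 = 100.25
v = 5000 μL / 100.25 = 49.9 μL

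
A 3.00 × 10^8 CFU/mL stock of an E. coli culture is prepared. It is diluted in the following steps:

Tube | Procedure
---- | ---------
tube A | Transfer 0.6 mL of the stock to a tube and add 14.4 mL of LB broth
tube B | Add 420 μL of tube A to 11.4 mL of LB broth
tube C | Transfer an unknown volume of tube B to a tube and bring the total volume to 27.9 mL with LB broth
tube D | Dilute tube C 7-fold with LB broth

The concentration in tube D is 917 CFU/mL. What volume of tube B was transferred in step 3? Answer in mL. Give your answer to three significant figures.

Step 1: 0.6 mL + 14.4 mL = 15 mL total → factor 15/0.6 = 25
Step 2: 420 μL + 11.4 mL = 11820 μL total → factor 11820/420 = 28.143
Step 3: v brought to 27.9 mL → factor = 27.9 mL/v
Step 4: 7-fold → factor 7
Product of known-step factors = 4925
Overall factor = 3.00 × 10^8 CFU/mL / (917 CFU/mL) = 3.2715 × 10^5
Step-3 factor = 3.2715 × 10^5 / 4925 = 66.427
v = 27.9 mL / 66.427 = 0.420 mL

0.420 mL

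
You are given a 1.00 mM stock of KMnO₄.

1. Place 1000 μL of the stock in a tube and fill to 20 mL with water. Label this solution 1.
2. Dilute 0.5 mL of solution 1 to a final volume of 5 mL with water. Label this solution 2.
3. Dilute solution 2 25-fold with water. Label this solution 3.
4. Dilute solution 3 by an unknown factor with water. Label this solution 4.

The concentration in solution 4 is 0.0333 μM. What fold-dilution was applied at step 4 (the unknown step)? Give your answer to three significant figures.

Step 1: 1000 μL brought to 20 mL → factor 20000/1000 = 20
Step 2: 0.5 mL brought to 5 mL → factor 5/0.5 = 10
Step 3: 25-fold → factor 25
Step 4: unknown factor x
Product of known-step factors = 5000
Overall factor = 1.00 mM / (0.0333 μM) = 30030
x = 30030 / 5000 = 6.01

6.01-fold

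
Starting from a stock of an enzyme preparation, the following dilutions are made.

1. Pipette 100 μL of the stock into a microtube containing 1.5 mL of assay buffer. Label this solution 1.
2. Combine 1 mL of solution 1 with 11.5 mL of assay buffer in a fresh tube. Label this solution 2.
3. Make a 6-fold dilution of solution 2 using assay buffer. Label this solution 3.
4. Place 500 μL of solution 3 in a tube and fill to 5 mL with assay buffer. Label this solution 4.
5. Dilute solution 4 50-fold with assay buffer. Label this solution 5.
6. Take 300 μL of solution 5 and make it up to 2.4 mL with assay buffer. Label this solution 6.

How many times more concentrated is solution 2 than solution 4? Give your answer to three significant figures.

Step 1: 100 μL + 1.5 mL = 1600 μL total → factor 1600/100 = 16
Step 2: 1 mL + 11.5 mL = 12.5 mL total → factor 12.5/1 = 12.5
Step 3: 6-fold → factor 6
Step 4: 500 μL brought to 5 mL → factor 5000/500 = 10
Dilution factor to solution 2 = 200; to solution 4 = 12000
[solution 2]/[solution 4] = (factor to solution 4)/(factor to solution 2) = 12000/200 = 60.0

60.0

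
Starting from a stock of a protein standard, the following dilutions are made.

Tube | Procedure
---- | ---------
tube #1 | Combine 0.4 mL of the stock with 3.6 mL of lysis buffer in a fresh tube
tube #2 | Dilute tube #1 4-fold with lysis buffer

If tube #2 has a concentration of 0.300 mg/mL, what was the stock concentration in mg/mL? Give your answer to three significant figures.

Step 1: 0.4 mL + 3.6 mL = 4 mL total → factor 4/0.4 = 10
Step 2: 4-fold → factor 4
Overall dilution factor = 10 × 4 = 40
Stock = 0.300 mg/mL × 40 = 12.0 mg/mL

12.0 mg/mL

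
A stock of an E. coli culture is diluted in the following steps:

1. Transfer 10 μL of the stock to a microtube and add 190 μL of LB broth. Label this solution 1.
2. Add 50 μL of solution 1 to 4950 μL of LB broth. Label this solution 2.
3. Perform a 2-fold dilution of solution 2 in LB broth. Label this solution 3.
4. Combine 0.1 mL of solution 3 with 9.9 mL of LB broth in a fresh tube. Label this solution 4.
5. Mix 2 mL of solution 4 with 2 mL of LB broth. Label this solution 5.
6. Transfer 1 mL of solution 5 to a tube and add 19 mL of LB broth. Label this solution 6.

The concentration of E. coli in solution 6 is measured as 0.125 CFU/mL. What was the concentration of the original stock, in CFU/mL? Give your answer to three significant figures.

Step 1: 10 μL + 190 μL = 200 μL total → factor 200/10 = 20
Step 2: 50 μL + 4950 μL = 5000 μL total → factor 5000/50 = 100
Step 3: 2-fold → factor 2
Step 4: 0.1 mL + 9.9 mL = 10 mL total → factor 10/0.1 = 100
Step 5: 2 mL + 2 mL = 4 mL total → factor 4/2 = 2
Step 6: 1 mL + 19 mL = 20 mL total → factor 20/1 = 20
Overall dilution factor = 20 × 100 × 2 × 100 × 2 × 20 = 1.6 × 10^7
Stock = 0.125 CFU/mL × 1.6 × 10^7 = 2.00 × 10^6 CFU/mL

2.00 × 10^6 CFU/mL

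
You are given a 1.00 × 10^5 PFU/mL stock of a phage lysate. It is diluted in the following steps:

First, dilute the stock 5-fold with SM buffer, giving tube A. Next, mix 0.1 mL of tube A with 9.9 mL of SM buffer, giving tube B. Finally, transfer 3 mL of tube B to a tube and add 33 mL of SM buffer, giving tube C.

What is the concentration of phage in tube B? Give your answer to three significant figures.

200 PFU/mL

Step 1: 5-fold → factor 5
Step 2: 0.1 mL + 9.9 mL = 10 mL total → factor 10/0.1 = 100
Dilution factor through tube B = 5 × 100 = 500
[tube B] = 1.00 × 10^5 PFU/mL / 500 = 200 PFU/mL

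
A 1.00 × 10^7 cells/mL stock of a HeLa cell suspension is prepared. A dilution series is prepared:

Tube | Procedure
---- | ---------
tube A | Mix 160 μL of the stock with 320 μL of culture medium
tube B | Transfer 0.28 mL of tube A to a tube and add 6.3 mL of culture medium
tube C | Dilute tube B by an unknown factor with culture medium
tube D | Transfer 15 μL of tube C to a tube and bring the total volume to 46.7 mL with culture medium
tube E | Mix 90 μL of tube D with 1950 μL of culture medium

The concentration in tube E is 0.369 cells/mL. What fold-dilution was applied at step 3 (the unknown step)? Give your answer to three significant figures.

Step 1: 160 μL + 320 μL = 480 μL total → factor 480/160 = 3
Step 2: 0.28 mL + 6.3 mL = 6.58 mL total → factor 6.58/0.28 = 23.5
Step 3: unknown factor x
Step 4: 15 μL brought to 46.7 mL → factor 46700/15 = 3113.3
Step 5: 90 μL + 1950 μL = 2040 μL total → factor 2040/90 = 22.667
Product of known-step factors = 4.9751 × 10^6
Overall factor = 1.00 × 10^7 cells/mL / (0.369 cells/mL) = 2.71 × 10^7
x = 2.71 × 10^7 / 4.9751 × 10^6 = 5.45

5.45-fold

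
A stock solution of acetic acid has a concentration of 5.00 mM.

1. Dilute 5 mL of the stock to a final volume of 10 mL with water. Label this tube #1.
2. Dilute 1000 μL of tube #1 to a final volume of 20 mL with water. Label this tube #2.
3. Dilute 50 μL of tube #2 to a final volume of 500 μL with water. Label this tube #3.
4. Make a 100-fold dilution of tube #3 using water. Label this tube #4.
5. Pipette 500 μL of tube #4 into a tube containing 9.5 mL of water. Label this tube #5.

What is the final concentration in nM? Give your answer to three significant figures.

6.25 nM

Step 1: 5 mL brought to 10 mL → factor 10/5 = 2
Step 2: 1000 μL brought to 20 mL → factor 20000/1000 = 20
Step 3: 50 μL brought to 500 μL → factor 500/50 = 10
Step 4: 100-fold → factor 100
Step 5: 500 μL + 9.5 mL = 10000 μL total → factor 10000/500 = 20
Overall dilution factor = 2 × 20 × 10 × 100 × 20 = 8 × 10^5
Final = 5.00 mM / 8 × 10^5 = 6.250 × 10^-6 mM = 6.25 nM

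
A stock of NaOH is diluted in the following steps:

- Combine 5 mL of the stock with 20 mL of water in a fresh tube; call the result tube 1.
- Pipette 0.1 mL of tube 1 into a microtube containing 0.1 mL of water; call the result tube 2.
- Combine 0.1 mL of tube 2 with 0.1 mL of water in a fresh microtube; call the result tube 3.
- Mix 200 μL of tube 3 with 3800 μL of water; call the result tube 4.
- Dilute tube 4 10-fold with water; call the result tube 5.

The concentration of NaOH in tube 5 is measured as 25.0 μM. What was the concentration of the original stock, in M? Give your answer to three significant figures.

0.100 M

Step 1: 5 mL + 20 mL = 25 mL total → factor 25/5 = 5
Step 2: 0.1 mL + 0.1 mL = 0.2 mL total → factor 0.2/0.1 = 2
Step 3: 0.1 mL + 0.1 mL = 0.2 mL total → factor 0.2/0.1 = 2
Step 4: 200 μL + 3800 μL = 4000 μL total → factor 4000/200 = 20
Step 5: 10-fold → factor 10
Overall dilution factor = 5 × 2 × 2 × 20 × 10 = 4000
Stock = 25.0 μM × 4000 = 1.000 × 10^5 μM = 0.100 M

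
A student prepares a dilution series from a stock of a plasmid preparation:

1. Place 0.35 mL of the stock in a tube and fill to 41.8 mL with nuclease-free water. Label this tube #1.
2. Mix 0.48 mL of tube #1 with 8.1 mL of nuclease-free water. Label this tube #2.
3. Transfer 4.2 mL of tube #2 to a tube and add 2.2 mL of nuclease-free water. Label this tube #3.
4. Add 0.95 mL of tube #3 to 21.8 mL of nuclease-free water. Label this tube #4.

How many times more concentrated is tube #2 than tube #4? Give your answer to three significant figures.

36.5

Step 1: 0.35 mL brought to 41.8 mL → factor 41.8/0.35 = 119.43
Step 2: 0.48 mL + 8.1 mL = 8.58 mL total → factor 8.58/0.48 = 17.875
Step 3: 4.2 mL + 2.2 mL = 6.4 mL total → factor 6.4/4.2 = 1.5238
Step 4: 0.95 mL + 21.8 mL = 22.75 mL total → factor 22.75/0.95 = 23.947
Dilution factor to tube #2 = 2134.8; to tube #4 = 77901
[tube #2]/[tube #4] = (factor to tube #4)/(factor to tube #2) = 77901/2134.8 = 36.5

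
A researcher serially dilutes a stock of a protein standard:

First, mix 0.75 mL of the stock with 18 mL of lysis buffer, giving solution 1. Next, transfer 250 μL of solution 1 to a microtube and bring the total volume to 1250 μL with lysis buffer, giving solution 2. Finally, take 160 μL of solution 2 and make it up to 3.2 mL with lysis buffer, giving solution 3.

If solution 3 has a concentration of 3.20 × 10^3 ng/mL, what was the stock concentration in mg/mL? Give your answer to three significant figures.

Step 1: 0.75 mL + 18 mL = 18.75 mL total → factor 18.75/0.75 = 25
Step 2: 250 μL brought to 1250 μL → factor 1250/250 = 5
Step 3: 160 μL brought to 3.2 mL → factor 3200/160 = 20
Overall dilution factor = 25 × 5 × 20 = 2500
Stock = 3.20 × 10^3 ng/mL × 2500 = 8.000 × 10^6 ng/mL = 8.00 mg/mL

8.00 mg/mL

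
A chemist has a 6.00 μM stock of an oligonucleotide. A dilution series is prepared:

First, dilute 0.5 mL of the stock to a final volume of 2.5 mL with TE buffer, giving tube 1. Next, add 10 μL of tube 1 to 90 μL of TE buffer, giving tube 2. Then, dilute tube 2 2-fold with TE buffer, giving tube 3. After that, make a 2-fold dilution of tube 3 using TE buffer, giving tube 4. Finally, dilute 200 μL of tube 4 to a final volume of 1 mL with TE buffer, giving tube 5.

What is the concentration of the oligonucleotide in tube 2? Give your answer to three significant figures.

0.120 μM

Step 1: 0.5 mL brought to 2.5 mL → factor 2.5/0.5 = 5
Step 2: 10 μL + 90 μL = 100 μL total → factor 100/10 = 10
Dilution factor through tube 2 = 5 × 10 = 50
[tube 2] = 6.00 μM / 50 = 0.120 μM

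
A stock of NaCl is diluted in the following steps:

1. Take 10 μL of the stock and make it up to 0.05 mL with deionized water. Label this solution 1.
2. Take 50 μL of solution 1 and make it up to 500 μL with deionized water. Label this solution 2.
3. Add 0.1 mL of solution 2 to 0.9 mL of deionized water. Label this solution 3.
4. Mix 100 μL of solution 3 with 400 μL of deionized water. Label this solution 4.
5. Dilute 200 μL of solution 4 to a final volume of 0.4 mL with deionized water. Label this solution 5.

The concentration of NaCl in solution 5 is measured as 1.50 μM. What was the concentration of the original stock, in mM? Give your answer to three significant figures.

Step 1: 10 μL brought to 0.05 mL → factor 50/10 = 5
Step 2: 50 μL brought to 500 μL → factor 500/50 = 10
Step 3: 0.1 mL + 0.9 mL = 1 mL total → factor 1/0.1 = 10
Step 4: 100 μL + 400 μL = 500 μL total → factor 500/100 = 5
Step 5: 200 μL brought to 0.4 mL → factor 400/200 = 2
Overall dilution factor = 5 × 10 × 10 × 5 × 2 = 5000
Stock = 1.50 μM × 5000 = 7500 μM = 7.50 mM

7.50 mM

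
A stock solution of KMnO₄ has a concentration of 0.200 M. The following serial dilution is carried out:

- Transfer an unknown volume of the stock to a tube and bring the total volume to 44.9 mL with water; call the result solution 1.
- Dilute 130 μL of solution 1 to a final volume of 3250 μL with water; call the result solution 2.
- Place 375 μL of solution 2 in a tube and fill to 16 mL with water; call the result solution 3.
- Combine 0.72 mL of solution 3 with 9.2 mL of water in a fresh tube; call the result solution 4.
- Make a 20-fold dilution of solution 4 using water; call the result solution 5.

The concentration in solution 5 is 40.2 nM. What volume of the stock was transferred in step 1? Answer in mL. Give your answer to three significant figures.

2.65 mL

Step 1: v brought to 44.9 mL → factor = 44.9 mL/v
Step 2: 130 μL brought to 3250 μL → factor 3250/130 = 25
Step 3: 375 μL brought to 16 mL → factor 16000/375 = 42.667
Step 4: 0.72 mL + 9.2 mL = 9.92 mL total → factor 9.92/0.72 = 13.778
Step 5: 20-fold → factor 20
Product of known-step factors = 2.9393 × 10^5
Overall factor = 0.200 M / (40.2 nM) = 4.9751 × 10^6
Step-1 factor = 4.9751 × 10^6 / 2.9393 × 10^5 = 16.926
v = 44.9 mL / 16.926 = 2.65 mL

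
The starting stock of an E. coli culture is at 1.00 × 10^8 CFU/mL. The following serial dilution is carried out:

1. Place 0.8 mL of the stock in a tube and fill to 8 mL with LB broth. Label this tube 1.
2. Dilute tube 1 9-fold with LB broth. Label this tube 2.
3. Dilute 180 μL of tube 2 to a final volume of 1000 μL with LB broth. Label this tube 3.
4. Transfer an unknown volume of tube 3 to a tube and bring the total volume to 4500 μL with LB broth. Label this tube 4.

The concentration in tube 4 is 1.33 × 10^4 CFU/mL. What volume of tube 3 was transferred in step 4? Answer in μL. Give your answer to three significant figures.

299 μL

Step 1: 0.8 mL brought to 8 mL → factor 8/0.8 = 10
Step 2: 9-fold → factor 9
Step 3: 180 μL brought to 1000 μL → factor 1000/180 = 5.5556
Step 4: v brought to 4500 μL → factor = 4500 μL/v
Product of known-step factors = 500
Overall factor = 1.00 × 10^8 CFU/mL / (1.33 × 10^4 CFU/mL) = 7518.8
Step-4 factor = 7518.8 / 500 = 15.038
v = 4500 μL / 15.038 = 299 μL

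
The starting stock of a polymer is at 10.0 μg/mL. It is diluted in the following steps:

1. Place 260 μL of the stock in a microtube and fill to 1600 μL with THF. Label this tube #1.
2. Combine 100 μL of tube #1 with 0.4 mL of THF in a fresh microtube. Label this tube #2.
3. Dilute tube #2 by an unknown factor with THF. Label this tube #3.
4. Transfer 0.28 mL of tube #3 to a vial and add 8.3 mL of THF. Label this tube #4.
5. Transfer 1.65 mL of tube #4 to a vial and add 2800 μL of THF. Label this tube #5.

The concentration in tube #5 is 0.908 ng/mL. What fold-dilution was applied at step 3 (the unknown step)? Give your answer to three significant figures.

Step 1: 260 μL brought to 1600 μL → factor 1600/260 = 6.1538
Step 2: 100 μL + 0.4 mL = 500 μL total → factor 500/100 = 5
Step 3: unknown factor x
Step 4: 0.28 mL + 8.3 mL = 8.58 mL total → factor 8.58/0.28 = 30.643
Step 5: 1.65 mL + 2800 μL = 4.45 mL total → factor 4.45/1.65 = 2.697
Product of known-step factors = 2542.9
Overall factor = 10.0 μg/mL / (0.908 ng/mL) = 11013
x = 11013 / 2542.9 = 4.33

4.33-fold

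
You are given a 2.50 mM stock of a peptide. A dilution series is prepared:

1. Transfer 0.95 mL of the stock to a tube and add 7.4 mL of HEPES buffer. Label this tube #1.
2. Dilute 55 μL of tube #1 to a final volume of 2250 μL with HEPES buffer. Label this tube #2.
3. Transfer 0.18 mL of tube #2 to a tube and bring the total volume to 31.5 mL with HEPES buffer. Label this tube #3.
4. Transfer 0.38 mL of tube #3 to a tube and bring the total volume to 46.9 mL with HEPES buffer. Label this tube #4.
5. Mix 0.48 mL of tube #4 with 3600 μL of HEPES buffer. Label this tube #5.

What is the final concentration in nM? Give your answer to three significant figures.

Step 1: 0.95 mL + 7.4 mL = 8.35 mL total → factor 8.35/0.95 = 8.7895
Step 2: 55 μL brought to 2250 μL → factor 2250/55 = 40.909
Step 3: 0.18 mL brought to 31.5 mL → factor 31.5/0.18 = 175
Step 4: 0.38 mL brought to 46.9 mL → factor 46.9/0.38 = 123.42
Step 5: 0.48 mL + 3600 μL = 4.08 mL total → factor 4.08/0.48 = 8.5
Overall dilution factor = 8.7895 × 40.909 × 175 × 123.42 × 8.5 = 6.6013 × 10^7
Final = 2.50 mM / 6.6013 × 10^7 = 3.787 × 10^-8 mM = 0.0379 nM

0.0379 nM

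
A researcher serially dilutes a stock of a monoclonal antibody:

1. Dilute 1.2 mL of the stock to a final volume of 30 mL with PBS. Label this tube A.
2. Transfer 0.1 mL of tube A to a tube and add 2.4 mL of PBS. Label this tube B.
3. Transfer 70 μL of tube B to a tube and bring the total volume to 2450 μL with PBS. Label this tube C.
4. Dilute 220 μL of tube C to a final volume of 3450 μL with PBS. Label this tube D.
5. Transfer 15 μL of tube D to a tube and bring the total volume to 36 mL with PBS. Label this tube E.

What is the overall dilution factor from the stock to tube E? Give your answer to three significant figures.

8.23 × 10^8

Step 1: 1.2 mL brought to 30 mL → factor 30/1.2 = 25
Step 2: 0.1 mL + 2.4 mL = 2.5 mL total → factor 2.5/0.1 = 25
Step 3: 70 μL brought to 2450 μL → factor 2450/70 = 35
Step 4: 220 μL brought to 3450 μL → factor 3450/220 = 15.682
Step 5: 15 μL brought to 36 mL → factor 36000/15 = 2400
Overall dilution factor = 25 × 25 × 35 × 15.682 × 2400 = 8.233 × 10^8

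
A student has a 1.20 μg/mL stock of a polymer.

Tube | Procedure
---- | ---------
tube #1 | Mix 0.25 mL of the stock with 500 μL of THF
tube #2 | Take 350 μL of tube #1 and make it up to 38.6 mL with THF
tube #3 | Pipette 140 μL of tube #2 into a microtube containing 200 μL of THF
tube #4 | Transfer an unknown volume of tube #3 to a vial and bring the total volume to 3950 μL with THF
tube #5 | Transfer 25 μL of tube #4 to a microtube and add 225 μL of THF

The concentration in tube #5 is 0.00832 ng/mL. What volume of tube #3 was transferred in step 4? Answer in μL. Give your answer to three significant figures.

220 μL

Step 1: 0.25 mL + 500 μL = 0.75 mL total → factor 0.75/0.25 = 3
Step 2: 350 μL brought to 38.6 mL → factor 38600/350 = 110.29
Step 3: 140 μL + 200 μL = 340 μL total → factor 340/140 = 2.4286
Step 4: v brought to 3950 μL → factor = 3950 μL/v
Step 5: 25 μL + 225 μL = 250 μL total → factor 250/25 = 10
Product of known-step factors = 8035.1
Overall factor = 1.20 μg/mL / (0.00832 ng/mL) = 1.4423 × 10^5
Step-4 factor = 1.4423 × 10^5 / 8035.1 = 17.95
v = 3950 μL / 17.95 = 220 μL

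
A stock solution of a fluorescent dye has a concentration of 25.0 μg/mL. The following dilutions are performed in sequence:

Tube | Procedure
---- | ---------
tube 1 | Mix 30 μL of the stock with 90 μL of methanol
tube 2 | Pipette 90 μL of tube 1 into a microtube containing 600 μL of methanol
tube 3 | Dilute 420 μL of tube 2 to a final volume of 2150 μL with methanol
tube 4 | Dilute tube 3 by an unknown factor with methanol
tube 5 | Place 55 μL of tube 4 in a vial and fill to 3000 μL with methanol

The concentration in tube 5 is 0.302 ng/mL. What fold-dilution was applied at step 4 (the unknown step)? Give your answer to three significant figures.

9.67-fold

Step 1: 30 μL + 90 μL = 120 μL total → factor 120/30 = 4
Step 2: 90 μL + 600 μL = 690 μL total → factor 690/90 = 7.6667
Step 3: 420 μL brought to 2150 μL → factor 2150/420 = 5.119
Step 4: unknown factor x
Step 5: 55 μL brought to 3000 μL → factor 3000/55 = 54.545
Product of known-step factors = 8562.8
Overall factor = 25.0 μg/mL / (0.302 ng/mL) = 82781
x = 82781 / 8562.8 = 9.67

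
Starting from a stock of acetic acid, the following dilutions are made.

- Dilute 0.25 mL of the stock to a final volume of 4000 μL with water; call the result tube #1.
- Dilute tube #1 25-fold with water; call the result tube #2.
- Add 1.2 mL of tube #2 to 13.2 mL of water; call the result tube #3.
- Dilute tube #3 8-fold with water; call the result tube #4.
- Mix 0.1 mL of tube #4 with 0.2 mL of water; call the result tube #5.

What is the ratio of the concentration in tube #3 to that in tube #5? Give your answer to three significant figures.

24.0

Step 1: 0.25 mL brought to 4000 μL → factor 4/0.25 = 16
Step 2: 25-fold → factor 25
Step 3: 1.2 mL + 13.2 mL = 14.4 mL total → factor 14.4/1.2 = 12
Step 4: 8-fold → factor 8
Step 5: 0.1 mL + 0.2 mL = 0.3 mL total → factor 0.3/0.1 = 3
Dilution factor to tube #3 = 4800; to tube #5 = 1.152 × 10^5
[tube #3]/[tube #5] = (factor to tube #5)/(factor to tube #3) = 1.152 × 10^5/4800 = 24.0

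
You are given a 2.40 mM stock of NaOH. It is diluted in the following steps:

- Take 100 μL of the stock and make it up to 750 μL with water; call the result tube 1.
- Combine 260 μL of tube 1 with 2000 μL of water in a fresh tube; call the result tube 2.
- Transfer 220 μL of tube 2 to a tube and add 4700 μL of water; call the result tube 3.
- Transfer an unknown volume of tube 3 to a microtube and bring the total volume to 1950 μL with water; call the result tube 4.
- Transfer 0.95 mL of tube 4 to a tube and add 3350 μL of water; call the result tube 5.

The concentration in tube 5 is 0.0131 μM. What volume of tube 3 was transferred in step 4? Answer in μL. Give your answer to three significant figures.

70.2 μL

Step 1: 100 μL brought to 750 μL → factor 750/100 = 7.5
Step 2: 260 μL + 2000 μL = 2260 μL total → factor 2260/260 = 8.6923
Step 3: 220 μL + 4700 μL = 4920 μL total → factor 4920/220 = 22.364
Step 4: v brought to 1950 μL → factor = 1950 μL/v
Step 5: 0.95 mL + 3350 μL = 4.3 mL total → factor 4.3/0.95 = 4.5263
Product of known-step factors = 6599.1
Overall factor = 2.40 mM / (0.0131 μM) = 1.8321 × 10^5
Step-4 factor = 1.8321 × 10^5 / 6599.1 = 27.762
v = 1950 μL / 27.762 = 70.2 μL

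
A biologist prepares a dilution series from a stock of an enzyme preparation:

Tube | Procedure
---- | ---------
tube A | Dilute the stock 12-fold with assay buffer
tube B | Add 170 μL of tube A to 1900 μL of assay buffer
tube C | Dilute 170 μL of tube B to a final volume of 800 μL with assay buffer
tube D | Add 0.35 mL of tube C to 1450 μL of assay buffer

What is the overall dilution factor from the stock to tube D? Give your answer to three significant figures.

3.54 × 10^3

Step 1: 12-fold → factor 12
Step 2: 170 μL + 1900 μL = 2070 μL total → factor 2070/170 = 12.176
Step 3: 170 μL brought to 800 μL → factor 800/170 = 4.7059
Step 4: 0.35 mL + 1450 μL = 1.8 mL total → factor 1.8/0.35 = 5.1429
Overall dilution factor = 12 × 12.176 × 4.7059 × 5.1429 = 3536.3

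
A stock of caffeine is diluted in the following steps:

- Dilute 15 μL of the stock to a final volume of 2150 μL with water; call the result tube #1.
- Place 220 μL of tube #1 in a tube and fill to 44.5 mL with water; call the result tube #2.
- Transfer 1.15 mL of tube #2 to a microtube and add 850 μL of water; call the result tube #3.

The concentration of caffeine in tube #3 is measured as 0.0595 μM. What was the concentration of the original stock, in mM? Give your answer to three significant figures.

Step 1: 15 μL brought to 2150 μL → factor 2150/15 = 143.33
Step 2: 220 μL brought to 44.5 mL → factor 44500/220 = 202.27
Step 3: 1.15 mL + 850 μL = 2 mL total → factor 2/1.15 = 1.7391
Overall dilution factor = 143.33 × 202.27 × 1.7391 = 50422
Stock = 0.0595 μM × 50422 = 3000 μM = 3.00 mM

3.00 mM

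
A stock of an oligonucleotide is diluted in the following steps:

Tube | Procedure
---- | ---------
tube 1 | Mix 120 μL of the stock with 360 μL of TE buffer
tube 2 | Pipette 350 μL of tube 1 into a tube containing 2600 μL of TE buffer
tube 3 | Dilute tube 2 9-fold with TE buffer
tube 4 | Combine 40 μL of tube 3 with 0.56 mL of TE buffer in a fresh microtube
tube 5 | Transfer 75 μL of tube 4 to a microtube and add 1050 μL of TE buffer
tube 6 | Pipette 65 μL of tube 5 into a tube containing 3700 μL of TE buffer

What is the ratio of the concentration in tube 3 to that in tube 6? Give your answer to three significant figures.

1.30 × 10^4

Step 1: 120 μL + 360 μL = 480 μL total → factor 480/120 = 4
Step 2: 350 μL + 2600 μL = 2950 μL total → factor 2950/350 = 8.4286
Step 3: 9-fold → factor 9
Step 4: 40 μL + 0.56 mL = 600 μL total → factor 600/40 = 15
Step 5: 75 μL + 1050 μL = 1125 μL total → factor 1125/75 = 15
Step 6: 65 μL + 3700 μL = 3765 μL total → factor 3765/65 = 57.923
Dilution factor to tube 3 = 303.43; to tube 6 = 3.9545 × 10^6
[tube 3]/[tube 6] = (factor to tube 6)/(factor to tube 3) = 3.9545 × 10^6/303.43 = 1.30 × 10^4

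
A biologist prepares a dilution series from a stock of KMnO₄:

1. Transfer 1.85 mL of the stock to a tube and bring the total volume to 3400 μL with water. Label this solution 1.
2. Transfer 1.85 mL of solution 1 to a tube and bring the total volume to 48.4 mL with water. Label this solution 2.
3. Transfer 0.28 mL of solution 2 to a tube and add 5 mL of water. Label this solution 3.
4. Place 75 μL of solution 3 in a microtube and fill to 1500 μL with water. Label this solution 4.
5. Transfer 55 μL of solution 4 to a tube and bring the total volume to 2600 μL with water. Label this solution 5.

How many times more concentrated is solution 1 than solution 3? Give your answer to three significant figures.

493

Step 1: 1.85 mL brought to 3400 μL → factor 3.4/1.85 = 1.8378
Step 2: 1.85 mL brought to 48.4 mL → factor 48.4/1.85 = 26.162
Step 3: 0.28 mL + 5 mL = 5.28 mL total → factor 5.28/0.28 = 18.857
Dilution factor to solution 1 = 1.8378; to solution 3 = 906.69
[solution 1]/[solution 3] = (factor to solution 3)/(factor to solution 1) = 906.69/1.8378 = 493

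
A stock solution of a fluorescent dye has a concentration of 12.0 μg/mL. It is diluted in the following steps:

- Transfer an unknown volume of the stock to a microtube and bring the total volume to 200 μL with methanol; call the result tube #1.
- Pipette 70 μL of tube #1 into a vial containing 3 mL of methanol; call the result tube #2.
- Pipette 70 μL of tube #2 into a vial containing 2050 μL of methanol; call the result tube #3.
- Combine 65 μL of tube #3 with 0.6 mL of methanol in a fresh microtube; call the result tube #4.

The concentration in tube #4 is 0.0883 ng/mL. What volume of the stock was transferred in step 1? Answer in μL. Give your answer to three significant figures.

Step 1: v brought to 200 μL → factor = 200 μL/v
Step 2: 70 μL + 3 mL = 3070 μL total → factor 3070/70 = 43.857
Step 3: 70 μL + 2050 μL = 2120 μL total → factor 2120/70 = 30.286
Step 4: 65 μL + 0.6 mL = 665 μL total → factor 665/65 = 10.231
Product of known-step factors = 13589
Overall factor = 12.0 μg/mL / (0.0883 ng/mL) = 1.359 × 10^5
Step-1 factor = 1.359 × 10^5 / 13589 = 10.001
v = 200 μL / 10.001 = 20.0 μL

20.0 μL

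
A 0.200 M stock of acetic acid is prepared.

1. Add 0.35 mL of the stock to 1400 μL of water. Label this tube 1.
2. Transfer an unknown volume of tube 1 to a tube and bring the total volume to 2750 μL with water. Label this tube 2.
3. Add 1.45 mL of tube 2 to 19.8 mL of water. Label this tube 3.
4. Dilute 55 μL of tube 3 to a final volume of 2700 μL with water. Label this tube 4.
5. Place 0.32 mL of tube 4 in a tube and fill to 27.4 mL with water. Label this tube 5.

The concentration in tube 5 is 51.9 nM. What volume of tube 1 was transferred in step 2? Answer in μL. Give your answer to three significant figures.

Step 1: 0.35 mL + 1400 μL = 1.75 mL total → factor 1.75/0.35 = 5
Step 2: v brought to 2750 μL → factor = 2750 μL/v
Step 3: 1.45 mL + 19.8 mL = 21.25 mL total → factor 21.25/1.45 = 14.655
Step 4: 55 μL brought to 2700 μL → factor 2700/55 = 49.091
Step 5: 0.32 mL brought to 27.4 mL → factor 27.4/0.32 = 85.625
Product of known-step factors = 3.0801 × 10^5
Overall factor = 0.200 M / (51.9 nM) = 3.8536 × 10^6
Step-2 factor = 3.8536 × 10^6 / 3.0801 × 10^5 = 12.511
v = 2750 μL / 12.511 = 220 μL

220 μL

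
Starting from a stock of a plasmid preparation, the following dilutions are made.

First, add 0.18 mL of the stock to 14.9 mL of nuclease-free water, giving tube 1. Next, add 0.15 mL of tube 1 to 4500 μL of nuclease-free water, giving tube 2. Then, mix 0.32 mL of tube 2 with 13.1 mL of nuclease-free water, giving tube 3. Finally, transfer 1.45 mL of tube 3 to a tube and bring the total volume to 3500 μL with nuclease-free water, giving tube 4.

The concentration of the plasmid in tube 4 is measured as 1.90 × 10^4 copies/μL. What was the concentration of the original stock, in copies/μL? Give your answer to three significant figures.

Step 1: 0.18 mL + 14.9 mL = 15.08 mL total → factor 15.08/0.18 = 83.778
Step 2: 0.15 mL + 4500 μL = 4.65 mL total → factor 4.65/0.15 = 31
Step 3: 0.32 mL + 13.1 mL = 13.42 mL total → factor 13.42/0.32 = 41.938
Step 4: 1.45 mL brought to 3500 μL → factor 3.5/1.45 = 2.4138
Overall dilution factor = 83.778 × 31 × 41.938 × 2.4138 = 2.629 × 10^5
Stock = 1.90 × 10^4 copies/μL × 2.629 × 10^5 = 5.00 × 10^9 copies/μL

5.00 × 10^9 copies/μL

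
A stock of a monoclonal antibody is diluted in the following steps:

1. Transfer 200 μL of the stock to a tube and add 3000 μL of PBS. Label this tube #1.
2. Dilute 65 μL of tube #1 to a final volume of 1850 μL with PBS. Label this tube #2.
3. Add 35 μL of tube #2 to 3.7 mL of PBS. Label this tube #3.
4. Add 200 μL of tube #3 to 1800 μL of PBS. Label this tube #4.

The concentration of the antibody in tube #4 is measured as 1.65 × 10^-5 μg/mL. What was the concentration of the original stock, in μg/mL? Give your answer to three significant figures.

Step 1: 200 μL + 3000 μL = 3200 μL total → factor 3200/200 = 16
Step 2: 65 μL brought to 1850 μL → factor 1850/65 = 28.462
Step 3: 35 μL + 3.7 mL = 3735 μL total → factor 3735/35 = 106.71
Step 4: 200 μL + 1800 μL = 2000 μL total → factor 2000/200 = 10
Overall dilution factor = 16 × 28.462 × 106.71 × 10 = 4.8596 × 10^5
Stock = 1.65 × 10^-5 μg/mL × 4.8596 × 10^5 = 8.02 μg/mL

8.02 μg/mL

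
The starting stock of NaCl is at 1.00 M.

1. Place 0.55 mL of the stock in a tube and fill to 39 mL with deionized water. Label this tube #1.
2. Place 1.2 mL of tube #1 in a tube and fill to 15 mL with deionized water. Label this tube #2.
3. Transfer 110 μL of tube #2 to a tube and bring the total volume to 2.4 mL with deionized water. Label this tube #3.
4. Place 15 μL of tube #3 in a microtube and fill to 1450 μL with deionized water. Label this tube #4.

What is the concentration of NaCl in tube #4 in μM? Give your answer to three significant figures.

0.535 μM

Step 1: 0.55 mL brought to 39 mL → factor 39/0.55 = 70.909
Step 2: 1.2 mL brought to 15 mL → factor 15/1.2 = 12.5
Step 3: 110 μL brought to 2.4 mL → factor 2400/110 = 21.818
Step 4: 15 μL brought to 1450 μL → factor 1450/15 = 96.667
Overall dilution factor = 70.909 × 12.5 × 21.818 × 96.667 = 1.8694 × 10^6
Final = 1.00 M / 1.8694 × 10^6 = 5.349 × 10^-7 M = 0.535 μM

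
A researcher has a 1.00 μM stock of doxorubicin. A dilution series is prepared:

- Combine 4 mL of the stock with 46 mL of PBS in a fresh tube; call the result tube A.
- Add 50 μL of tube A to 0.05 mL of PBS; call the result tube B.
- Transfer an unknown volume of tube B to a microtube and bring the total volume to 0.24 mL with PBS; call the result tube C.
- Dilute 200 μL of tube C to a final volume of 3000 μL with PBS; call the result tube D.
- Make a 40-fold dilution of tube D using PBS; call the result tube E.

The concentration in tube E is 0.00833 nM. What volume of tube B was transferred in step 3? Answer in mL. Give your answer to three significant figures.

Step 1: 4 mL + 46 mL = 50 mL total → factor 50/4 = 12.5
Step 2: 50 μL + 0.05 mL = 100 μL total → factor 100/50 = 2
Step 3: v brought to 0.24 mL → factor = 0.24 mL/v
Step 4: 200 μL brought to 3000 μL → factor 3000/200 = 15
Step 5: 40-fold → factor 40
Product of known-step factors = 15000
Overall factor = 1.00 μM / (0.00833 nM) = 1.2005 × 10^5
Step-3 factor = 1.2005 × 10^5 / 15000 = 8.0032
v = 0.24 mL / 8.0032 = 0.0300 mL

0.0300 mL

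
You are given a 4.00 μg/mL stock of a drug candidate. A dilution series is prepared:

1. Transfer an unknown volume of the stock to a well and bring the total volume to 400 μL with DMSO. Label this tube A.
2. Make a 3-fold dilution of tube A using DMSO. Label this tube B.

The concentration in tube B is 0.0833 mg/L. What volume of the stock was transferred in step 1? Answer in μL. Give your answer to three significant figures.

Step 1: v brought to 400 μL → factor = 400 μL/v
Step 2: 3-fold → factor 3
Product of known-step factors = 3
Overall factor = 4.00 μg/mL / (0.0833 mg/L) = 48.019
Step-1 factor = 48.019 / 3 = 16.006
v = 400 μL / 16.006 = 25.0 μL

25.0 μL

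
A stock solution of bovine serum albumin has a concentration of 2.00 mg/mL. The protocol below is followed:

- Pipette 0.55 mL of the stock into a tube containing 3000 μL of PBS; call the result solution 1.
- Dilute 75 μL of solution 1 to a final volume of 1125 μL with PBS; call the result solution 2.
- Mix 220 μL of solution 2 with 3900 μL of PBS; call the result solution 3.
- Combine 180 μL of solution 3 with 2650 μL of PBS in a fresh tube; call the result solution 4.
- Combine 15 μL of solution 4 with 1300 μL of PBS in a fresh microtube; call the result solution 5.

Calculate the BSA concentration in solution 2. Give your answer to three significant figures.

Step 1: 0.55 mL + 3000 μL = 3.55 mL total → factor 3.55/0.55 = 6.4545
Step 2: 75 μL brought to 1125 μL → factor 1125/75 = 15
Dilution factor through solution 2 = 6.4545 × 15 = 96.818
[solution 2] = 2.00 mg/mL / 96.818 = 0.0207 mg/mL

0.0207 mg/mL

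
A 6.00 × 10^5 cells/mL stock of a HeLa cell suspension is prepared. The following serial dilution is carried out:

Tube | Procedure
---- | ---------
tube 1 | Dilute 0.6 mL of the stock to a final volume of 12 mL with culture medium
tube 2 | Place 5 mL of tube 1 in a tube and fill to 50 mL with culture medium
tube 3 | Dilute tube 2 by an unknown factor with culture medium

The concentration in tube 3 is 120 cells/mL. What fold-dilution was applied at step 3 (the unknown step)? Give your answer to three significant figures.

25.0-fold

Step 1: 0.6 mL brought to 12 mL → factor 12/0.6 = 20
Step 2: 5 mL brought to 50 mL → factor 50/5 = 10
Step 3: unknown factor x
Product of known-step factors = 200
Overall factor = 6.00 × 10^5 cells/mL / (120 cells/mL) = 5000
x = 5000 / 200 = 25.0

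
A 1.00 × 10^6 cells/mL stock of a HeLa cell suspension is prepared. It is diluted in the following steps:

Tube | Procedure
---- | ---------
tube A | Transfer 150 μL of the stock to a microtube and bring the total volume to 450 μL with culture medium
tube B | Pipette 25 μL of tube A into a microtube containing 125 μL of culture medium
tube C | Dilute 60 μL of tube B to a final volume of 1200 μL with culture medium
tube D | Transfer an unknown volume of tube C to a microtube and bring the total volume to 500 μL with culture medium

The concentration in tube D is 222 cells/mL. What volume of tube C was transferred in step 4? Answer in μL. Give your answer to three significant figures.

Step 1: 150 μL brought to 450 μL → factor 450/150 = 3
Step 2: 25 μL + 125 μL = 150 μL total → factor 150/25 = 6
Step 3: 60 μL brought to 1200 μL → factor 1200/60 = 20
Step 4: v brought to 500 μL → factor = 500 μL/v
Product of known-step factors = 360
Overall factor = 1.00 × 10^6 cells/mL / (222 cells/mL) = 4504.5
Step-4 factor = 4504.5 / 360 = 12.513
v = 500 μL / 12.513 = 40.0 μL

40.0 μL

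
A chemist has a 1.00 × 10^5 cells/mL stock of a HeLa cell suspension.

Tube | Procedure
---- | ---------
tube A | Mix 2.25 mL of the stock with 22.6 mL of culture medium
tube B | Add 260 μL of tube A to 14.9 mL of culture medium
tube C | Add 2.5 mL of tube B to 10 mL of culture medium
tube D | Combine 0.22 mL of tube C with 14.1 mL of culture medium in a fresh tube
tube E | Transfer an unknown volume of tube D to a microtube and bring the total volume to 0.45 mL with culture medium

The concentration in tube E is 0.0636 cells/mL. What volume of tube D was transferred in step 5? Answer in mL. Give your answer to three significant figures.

Step 1: 2.25 mL + 22.6 mL = 24.85 mL total → factor 24.85/2.25 = 11.044
Step 2: 260 μL + 14.9 mL = 15160 μL total → factor 15160/260 = 58.308
Step 3: 2.5 mL + 10 mL = 12.5 mL total → factor 12.5/2.5 = 5
Step 4: 0.22 mL + 14.1 mL = 14.32 mL total → factor 14.32/0.22 = 65.091
Step 5: v brought to 0.45 mL → factor = 0.45 mL/v
Product of known-step factors = 2.0958 × 10^5
Overall factor = 1.00 × 10^5 cells/mL / (0.0636 cells/mL) = 1.5723 × 10^6
Step-5 factor = 1.5723 × 10^6 / 2.0958 × 10^5 = 7.5021
v = 0.45 mL / 7.5021 = 0.0600 mL

0.0600 mL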